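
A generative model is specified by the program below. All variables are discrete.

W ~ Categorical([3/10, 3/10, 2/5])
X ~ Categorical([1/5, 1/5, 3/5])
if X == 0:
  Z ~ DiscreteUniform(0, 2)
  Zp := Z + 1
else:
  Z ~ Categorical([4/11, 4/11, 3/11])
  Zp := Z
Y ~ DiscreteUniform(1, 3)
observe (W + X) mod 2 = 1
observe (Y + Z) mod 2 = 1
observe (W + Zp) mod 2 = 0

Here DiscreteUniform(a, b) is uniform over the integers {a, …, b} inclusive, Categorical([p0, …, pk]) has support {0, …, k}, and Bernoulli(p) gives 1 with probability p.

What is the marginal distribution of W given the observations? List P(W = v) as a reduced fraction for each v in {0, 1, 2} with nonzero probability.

Enumerate traces; 13 have nonzero weight after conditioning:
  (W=0, X=1, Z=0, Y=1) weight 2/275
  (W=0, X=1, Z=0, Y=3) weight 2/275
  (W=0, X=1, Z=2, Y=1) weight 3/550
  (W=0, X=1, Z=2, Y=3) weight 3/550
  (W=1, X=0, Z=0, Y=1) weight 1/150
  (W=1, X=0, Z=0, Y=3) weight 1/150
  (W=1, X=0, Z=2, Y=1) weight 1/150
  (W=1, X=0, Z=2, Y=3) weight 1/150
  (W=2, X=1, Z=0, Y=1) weight 8/825
  … 4 more
Group by W:
  weight(W=0) = 7/275
  weight(W=1) = 8/165
  weight(W=2) = 28/825
Total weight = 7/275 + 8/165 + 28/825 = 89/825
P(W=0 | obs) = 7/275 / 89/825 = 21/89
P(W=1 | obs) = 8/165 / 89/825 = 40/89
P(W=2 | obs) = 28/825 / 89/825 = 28/89

P(W=0) = 21/89, P(W=1) = 40/89, P(W=2) = 28/89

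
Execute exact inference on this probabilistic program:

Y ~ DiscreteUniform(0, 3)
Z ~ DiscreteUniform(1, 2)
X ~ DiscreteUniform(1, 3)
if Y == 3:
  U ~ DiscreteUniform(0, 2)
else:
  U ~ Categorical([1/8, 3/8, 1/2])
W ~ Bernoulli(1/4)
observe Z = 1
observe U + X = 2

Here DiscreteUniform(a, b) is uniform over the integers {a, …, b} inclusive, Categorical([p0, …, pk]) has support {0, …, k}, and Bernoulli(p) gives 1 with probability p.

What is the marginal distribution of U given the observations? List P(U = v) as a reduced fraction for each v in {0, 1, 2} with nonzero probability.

Enumerate traces; 16 have nonzero weight after conditioning:
  (Y=0, Z=1, X=1, U=1, W=0) weight 3/256
  (Y=0, Z=1, X=1, U=1, W=1) weight 1/256
  (Y=0, Z=1, X=2, U=0, W=0) weight 1/256
  (Y=0, Z=1, X=2, U=0, W=1) weight 1/768
  (Y=1, Z=1, X=1, U=1, W=0) weight 3/256
  (Y=1, Z=1, X=1, U=1, W=1) weight 1/256
  (Y=1, Z=1, X=2, U=0, W=0) weight 1/256
  (Y=1, Z=1, X=2, U=0, W=1) weight 1/768
  … 8 more
Group by U:
  weight(U=0) = 17/576
  weight(U=1) = 35/576
Total weight = 17/576 + 35/576 = 13/144
P(U=0 | obs) = 17/576 / 13/144 = 17/52
P(U=1 | obs) = 35/576 / 13/144 = 35/52

P(U=0) = 17/52, P(U=1) = 35/52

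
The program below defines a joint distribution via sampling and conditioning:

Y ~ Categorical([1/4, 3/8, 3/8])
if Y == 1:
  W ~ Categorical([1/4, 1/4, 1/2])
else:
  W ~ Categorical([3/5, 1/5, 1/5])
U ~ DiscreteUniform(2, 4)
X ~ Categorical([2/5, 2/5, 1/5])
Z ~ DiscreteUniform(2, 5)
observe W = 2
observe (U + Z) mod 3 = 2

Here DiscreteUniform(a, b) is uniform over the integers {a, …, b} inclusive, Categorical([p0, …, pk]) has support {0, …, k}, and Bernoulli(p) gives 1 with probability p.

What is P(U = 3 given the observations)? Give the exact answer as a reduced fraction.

P(U = 3 | obs) = 1/2

Enumerate traces; 36 have nonzero weight after conditioning:
  (Y=0, W=2, U=2, X=0, Z=3) weight 1/600
  (Y=0, W=2, U=2, X=1, Z=3) weight 1/600
  (Y=0, W=2, U=2, X=2, Z=3) weight 1/1200
  (Y=0, W=2, U=3, X=0, Z=2) weight 1/600
  (Y=0, W=2, U=3, X=0, Z=5) weight 1/600
  (Y=0, W=2, U=3, X=1, Z=2) weight 1/600
  (Y=0, W=2, U=3, X=1, Z=5) weight 1/600
  (Y=0, W=2, U=3, X=2, Z=2) weight 1/1200
  (Y=0, W=2, U=4, X=0, Z=4) weight 1/600
  … 27 more
Group by U:
  weight(U=2) = 5/192
  weight(U=3) = 5/96
  weight(U=4) = 5/192
Total weight = 5/192 + 5/96 + 5/192 = 5/48
P(U=2 | obs) = 5/192 / 5/48 = 1/4
P(U=3 | obs) = 5/96 / 5/48 = 1/2
P(U=4 | obs) = 5/192 / 5/48 = 1/4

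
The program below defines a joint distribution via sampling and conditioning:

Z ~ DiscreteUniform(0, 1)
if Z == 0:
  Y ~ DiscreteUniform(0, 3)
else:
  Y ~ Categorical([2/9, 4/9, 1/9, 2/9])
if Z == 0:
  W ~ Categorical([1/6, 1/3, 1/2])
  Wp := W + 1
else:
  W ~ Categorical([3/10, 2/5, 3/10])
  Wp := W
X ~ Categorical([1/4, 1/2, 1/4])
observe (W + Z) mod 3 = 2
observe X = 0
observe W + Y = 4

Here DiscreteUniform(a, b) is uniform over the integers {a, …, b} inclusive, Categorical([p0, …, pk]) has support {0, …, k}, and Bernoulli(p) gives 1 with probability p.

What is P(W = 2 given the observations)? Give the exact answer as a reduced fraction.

P(W = 2 | obs) = 45/77

Enumerate traces; 2 have nonzero weight after conditioning:
  (Z=0, Y=2, W=2, X=0) weight 1/64
  (Z=1, Y=3, W=1, X=0) weight 1/90
Group by W:
  weight(W=1) = 1/90
  weight(W=2) = 1/64
Total weight = 1/90 + 1/64 = 77/2880
P(W=1 | obs) = 1/90 / 77/2880 = 32/77
P(W=2 | obs) = 1/64 / 77/2880 = 45/77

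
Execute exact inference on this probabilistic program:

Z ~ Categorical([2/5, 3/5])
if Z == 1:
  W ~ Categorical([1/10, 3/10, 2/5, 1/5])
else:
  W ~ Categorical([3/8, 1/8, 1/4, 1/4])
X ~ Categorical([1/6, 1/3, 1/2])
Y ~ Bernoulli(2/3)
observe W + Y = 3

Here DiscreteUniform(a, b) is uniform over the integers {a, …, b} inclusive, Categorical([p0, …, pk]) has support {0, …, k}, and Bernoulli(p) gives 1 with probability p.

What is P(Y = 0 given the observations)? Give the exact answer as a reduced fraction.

P(Y = 0 | obs) = 11/45

Enumerate traces; 12 have nonzero weight after conditioning:
  (Z=0, W=2, X=0, Y=1) weight 1/90
  (Z=0, W=2, X=1, Y=1) weight 1/45
  (Z=0, W=2, X=2, Y=1) weight 1/30
  (Z=0, W=3, X=0, Y=0) weight 1/180
  (Z=0, W=3, X=1, Y=0) weight 1/90
  (Z=0, W=3, X=2, Y=0) weight 1/60
  (Z=1, W=2, X=0, Y=1) weight 2/75
  (Z=1, W=2, X=1, Y=1) weight 4/75
  … 4 more
Group by Y:
  weight(Y=0) = 11/150
  weight(Y=1) = 17/75
Total weight = 11/150 + 17/75 = 3/10
P(Y=0 | obs) = 11/150 / 3/10 = 11/45
P(Y=1 | obs) = 17/75 / 3/10 = 34/45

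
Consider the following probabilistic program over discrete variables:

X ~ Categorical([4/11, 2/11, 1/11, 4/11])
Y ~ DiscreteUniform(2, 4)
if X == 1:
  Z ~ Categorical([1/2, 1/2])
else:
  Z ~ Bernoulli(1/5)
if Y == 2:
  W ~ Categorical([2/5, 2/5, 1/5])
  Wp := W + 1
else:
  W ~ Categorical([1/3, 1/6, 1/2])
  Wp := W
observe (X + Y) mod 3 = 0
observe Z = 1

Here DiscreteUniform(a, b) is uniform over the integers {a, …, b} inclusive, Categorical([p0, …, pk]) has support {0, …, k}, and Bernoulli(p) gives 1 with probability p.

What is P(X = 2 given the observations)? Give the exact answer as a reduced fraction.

P(X = 2 | obs) = 1/14

Enumerate traces; 12 have nonzero weight after conditioning:
  (X=0, Y=3, Z=1, W=0) weight 4/495
  (X=0, Y=3, Z=1, W=1) weight 2/495
  (X=0, Y=3, Z=1, W=2) weight 2/165
  (X=1, Y=2, Z=1, W=0) weight 2/165
  (X=1, Y=2, Z=1, W=1) weight 2/165
  (X=1, Y=2, Z=1, W=2) weight 1/165
  (X=2, Y=4, Z=1, W=0) weight 1/495
  (X=2, Y=4, Z=1, W=1) weight 1/990
  (X=3, Y=3, Z=1, W=0) weight 4/495
  … 3 more
Group by X:
  weight(X=0) = 4/165
  weight(X=1) = 1/33
  weight(X=2) = 1/165
  weight(X=3) = 4/165
Total weight = 4/165 + 1/33 + 1/165 + 4/165 = 14/165
P(X=0 | obs) = 4/165 / 14/165 = 2/7
P(X=1 | obs) = 1/33 / 14/165 = 5/14
P(X=2 | obs) = 1/165 / 14/165 = 1/14
P(X=3 | obs) = 4/165 / 14/165 = 2/7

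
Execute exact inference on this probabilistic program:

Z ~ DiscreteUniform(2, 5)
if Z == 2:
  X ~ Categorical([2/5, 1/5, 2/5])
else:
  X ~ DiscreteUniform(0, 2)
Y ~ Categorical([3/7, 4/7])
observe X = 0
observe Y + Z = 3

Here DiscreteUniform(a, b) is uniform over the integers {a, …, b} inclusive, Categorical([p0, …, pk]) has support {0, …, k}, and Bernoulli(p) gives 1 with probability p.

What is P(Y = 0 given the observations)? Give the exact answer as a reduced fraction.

P(Y = 0 | obs) = 5/13

Enumerate traces; 2 have nonzero weight after conditioning:
  (Z=2, X=0, Y=1) weight 2/35
  (Z=3, X=0, Y=0) weight 1/28
Group by Y:
  weight(Y=0) = 1/28
  weight(Y=1) = 2/35
Total weight = 1/28 + 2/35 = 13/140
P(Y=0 | obs) = 1/28 / 13/140 = 5/13
P(Y=1 | obs) = 2/35 / 13/140 = 8/13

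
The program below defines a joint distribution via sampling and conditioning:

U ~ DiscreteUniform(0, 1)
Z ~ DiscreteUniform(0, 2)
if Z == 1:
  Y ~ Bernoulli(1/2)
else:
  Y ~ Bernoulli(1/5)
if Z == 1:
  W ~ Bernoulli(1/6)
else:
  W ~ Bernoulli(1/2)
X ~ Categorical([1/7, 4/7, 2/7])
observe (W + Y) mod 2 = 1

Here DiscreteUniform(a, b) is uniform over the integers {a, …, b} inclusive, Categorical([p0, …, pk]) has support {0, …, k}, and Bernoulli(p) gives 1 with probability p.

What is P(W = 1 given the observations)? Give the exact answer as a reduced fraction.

Enumerate traces; 36 have nonzero weight after conditioning:
  (U=0, Z=0, Y=0, W=1, X=0) weight 1/105
  (U=0, Z=0, Y=0, W=1, X=1) weight 4/105
  (U=0, Z=0, Y=0, W=1, X=2) weight 2/105
  (U=0, Z=0, Y=1, W=0, X=0) weight 1/420
  (U=0, Z=0, Y=1, W=0, X=1) weight 1/105
  (U=0, Z=0, Y=1, W=0, X=2) weight 1/210
  (U=0, Z=1, Y=0, W=1, X=0) weight 1/504
  (U=0, Z=1, Y=0, W=1, X=1) weight 1/126
  … 28 more
Group by W:
  weight(W=0) = 37/180
  weight(W=1) = 53/180
Total weight = 37/180 + 53/180 = 1/2
P(W=0 | obs) = 37/180 / 1/2 = 37/90
P(W=1 | obs) = 53/180 / 1/2 = 53/90

P(W = 1 | obs) = 53/90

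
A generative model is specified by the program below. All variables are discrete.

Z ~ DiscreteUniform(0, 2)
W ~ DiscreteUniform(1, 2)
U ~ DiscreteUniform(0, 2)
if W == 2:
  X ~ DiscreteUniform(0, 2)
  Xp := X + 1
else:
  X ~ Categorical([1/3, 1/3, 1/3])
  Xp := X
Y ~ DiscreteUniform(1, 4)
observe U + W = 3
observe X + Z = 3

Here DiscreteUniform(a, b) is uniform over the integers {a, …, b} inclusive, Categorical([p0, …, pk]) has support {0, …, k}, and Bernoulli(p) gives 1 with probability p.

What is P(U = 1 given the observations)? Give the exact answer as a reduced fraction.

Enumerate traces; 16 have nonzero weight after conditioning:
  (Z=1, W=1, U=2, X=2, Y=1) weight 1/216
  (Z=1, W=1, U=2, X=2, Y=2) weight 1/216
  (Z=1, W=1, U=2, X=2, Y=3) weight 1/216
  (Z=1, W=1, U=2, X=2, Y=4) weight 1/216
  (Z=1, W=2, U=1, X=2, Y=1) weight 1/216
  (Z=1, W=2, U=1, X=2, Y=2) weight 1/216
  (Z=1, W=2, U=1, X=2, Y=3) weight 1/216
  (Z=1, W=2, U=1, X=2, Y=4) weight 1/216
  … 8 more
Group by U:
  weight(U=1) = 1/27
  weight(U=2) = 1/27
Total weight = 1/27 + 1/27 = 2/27
P(U=1 | obs) = 1/27 / 2/27 = 1/2
P(U=2 | obs) = 1/27 / 2/27 = 1/2

P(U = 1 | obs) = 1/2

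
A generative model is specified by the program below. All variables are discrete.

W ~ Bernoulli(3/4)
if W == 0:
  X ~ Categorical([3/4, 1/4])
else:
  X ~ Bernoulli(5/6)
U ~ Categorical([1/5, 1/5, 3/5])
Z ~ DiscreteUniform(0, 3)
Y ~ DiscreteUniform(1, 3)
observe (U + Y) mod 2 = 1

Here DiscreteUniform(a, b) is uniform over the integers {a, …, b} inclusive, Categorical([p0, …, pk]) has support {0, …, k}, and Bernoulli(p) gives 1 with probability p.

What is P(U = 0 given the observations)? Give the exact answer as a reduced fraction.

P(U = 0 | obs) = 2/9

Enumerate traces; 80 have nonzero weight after conditioning:
  (W=0, X=0, U=0, Z=0, Y=1) weight 1/320
  (W=0, X=0, U=0, Z=0, Y=3) weight 1/320
  (W=0, X=0, U=0, Z=1, Y=1) weight 1/320
  (W=0, X=0, U=0, Z=1, Y=3) weight 1/320
  (W=0, X=0, U=0, Z=2, Y=1) weight 1/320
  (W=0, X=0, U=0, Z=2, Y=3) weight 1/320
  (W=0, X=0, U=0, Z=3, Y=1) weight 1/320
  (W=0, X=0, U=0, Z=3, Y=3) weight 1/320
  (W=0, X=0, U=1, Z=0, Y=2) weight 1/320
  (W=0, X=0, U=2, Z=0, Y=1) weight 3/320
  … 70 more
Group by U:
  weight(U=0) = 2/15
  weight(U=1) = 1/15
  weight(U=2) = 2/5
Total weight = 2/15 + 1/15 + 2/5 = 3/5
P(U=0 | obs) = 2/15 / 3/5 = 2/9
P(U=1 | obs) = 1/15 / 3/5 = 1/9
P(U=2 | obs) = 2/5 / 3/5 = 2/3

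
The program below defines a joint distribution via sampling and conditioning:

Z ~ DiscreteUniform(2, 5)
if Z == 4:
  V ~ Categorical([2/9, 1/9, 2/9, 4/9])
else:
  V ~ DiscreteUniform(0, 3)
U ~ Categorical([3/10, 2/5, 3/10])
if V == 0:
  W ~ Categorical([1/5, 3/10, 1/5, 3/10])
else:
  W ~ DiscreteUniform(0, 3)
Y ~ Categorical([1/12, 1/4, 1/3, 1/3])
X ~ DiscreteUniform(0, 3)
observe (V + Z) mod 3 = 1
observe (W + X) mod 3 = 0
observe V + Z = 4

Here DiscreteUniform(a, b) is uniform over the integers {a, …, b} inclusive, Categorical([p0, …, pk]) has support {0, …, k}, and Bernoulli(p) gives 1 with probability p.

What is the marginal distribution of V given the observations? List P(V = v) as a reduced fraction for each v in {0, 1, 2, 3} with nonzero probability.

P(V=0) = 4/13, P(V=1) = 9/26, P(V=2) = 9/26

Enumerate traces; 216 have nonzero weight after conditioning:
  (Z=2, V=2, U=0, W=0, Y=0, X=0) weight 1/10240
  (Z=2, V=2, U=0, W=0, Y=0, X=3) weight 1/10240
  (Z=2, V=2, U=0, W=0, Y=1, X=0) weight 3/10240
  (Z=2, V=2, U=0, W=0, Y=1, X=3) weight 3/10240
  (Z=2, V=2, U=0, W=0, Y=2, X=0) weight 1/2560
  (Z=2, V=2, U=0, W=0, Y=2, X=3) weight 1/2560
  (Z=2, V=2, U=0, W=0, Y=3, X=0) weight 1/2560
  (Z=2, V=2, U=0, W=0, Y=3, X=3) weight 1/2560
  (Z=3, V=1, U=0, W=0, Y=0, X=0) weight 1/10240
  (Z=4, V=0, U=0, W=0, Y=0, X=0) weight 1/14400
  … 206 more
Group by V:
  weight(V=0) = 1/48
  weight(V=1) = 3/128
  weight(V=2) = 3/128
Total weight = 1/48 + 3/128 + 3/128 = 13/192
P(V=0 | obs) = 1/48 / 13/192 = 4/13
P(V=1 | obs) = 3/128 / 13/192 = 9/26
P(V=2 | obs) = 3/128 / 13/192 = 9/26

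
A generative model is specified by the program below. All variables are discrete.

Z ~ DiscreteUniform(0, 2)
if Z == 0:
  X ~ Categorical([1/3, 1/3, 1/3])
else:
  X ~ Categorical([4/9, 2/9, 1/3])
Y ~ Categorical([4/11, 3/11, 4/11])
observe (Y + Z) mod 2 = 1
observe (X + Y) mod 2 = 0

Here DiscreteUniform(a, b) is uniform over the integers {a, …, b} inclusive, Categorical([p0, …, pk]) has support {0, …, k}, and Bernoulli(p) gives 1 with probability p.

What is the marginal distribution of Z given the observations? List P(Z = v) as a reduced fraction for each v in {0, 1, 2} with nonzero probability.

P(Z=0) = 9/71, P(Z=1) = 56/71, P(Z=2) = 6/71

Enumerate traces; 6 have nonzero weight after conditioning:
  (Z=0, X=1, Y=1) weight 1/33
  (Z=1, X=0, Y=0) weight 16/297
  (Z=1, X=0, Y=2) weight 16/297
  (Z=1, X=2, Y=0) weight 4/99
  (Z=1, X=2, Y=2) weight 4/99
  (Z=2, X=1, Y=1) weight 2/99
Group by Z:
  weight(Z=0) = 1/33
  weight(Z=1) = 56/297
  weight(Z=2) = 2/99
Total weight = 1/33 + 56/297 + 2/99 = 71/297
P(Z=0 | obs) = 1/33 / 71/297 = 9/71
P(Z=1 | obs) = 56/297 / 71/297 = 56/71
P(Z=2 | obs) = 2/99 / 71/297 = 6/71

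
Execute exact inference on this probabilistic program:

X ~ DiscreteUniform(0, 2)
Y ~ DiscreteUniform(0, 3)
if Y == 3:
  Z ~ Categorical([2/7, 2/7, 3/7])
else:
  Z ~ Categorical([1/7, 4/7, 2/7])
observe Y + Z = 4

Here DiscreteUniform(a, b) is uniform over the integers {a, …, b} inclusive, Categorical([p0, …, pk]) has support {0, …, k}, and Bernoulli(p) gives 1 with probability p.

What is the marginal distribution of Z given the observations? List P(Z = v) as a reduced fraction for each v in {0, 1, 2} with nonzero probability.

Enumerate traces; 6 have nonzero weight after conditioning:
  (X=0, Y=2, Z=2) weight 1/42
  (X=0, Y=3, Z=1) weight 1/42
  (X=1, Y=2, Z=2) weight 1/42
  (X=1, Y=3, Z=1) weight 1/42
  (X=2, Y=2, Z=2) weight 1/42
  (X=2, Y=3, Z=1) weight 1/42
Group by Z:
  weight(Z=1) = 1/14
  weight(Z=2) = 1/14
Total weight = 1/14 + 1/14 = 1/7
P(Z=1 | obs) = 1/14 / 1/7 = 1/2
P(Z=2 | obs) = 1/14 / 1/7 = 1/2

P(Z=1) = 1/2, P(Z=2) = 1/2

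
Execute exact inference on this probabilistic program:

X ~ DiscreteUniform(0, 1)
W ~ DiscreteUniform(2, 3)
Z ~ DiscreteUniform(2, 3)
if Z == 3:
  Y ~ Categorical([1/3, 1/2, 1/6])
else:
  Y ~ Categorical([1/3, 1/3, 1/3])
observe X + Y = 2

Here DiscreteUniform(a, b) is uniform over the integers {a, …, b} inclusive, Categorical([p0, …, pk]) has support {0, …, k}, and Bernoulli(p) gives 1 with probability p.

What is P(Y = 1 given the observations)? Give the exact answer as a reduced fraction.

P(Y = 1 | obs) = 5/8

Enumerate traces; 8 have nonzero weight after conditioning:
  (X=0, W=2, Z=2, Y=2) weight 1/24
  (X=0, W=2, Z=3, Y=2) weight 1/48
  (X=0, W=3, Z=2, Y=2) weight 1/24
  (X=0, W=3, Z=3, Y=2) weight 1/48
  (X=1, W=2, Z=2, Y=1) weight 1/24
  (X=1, W=2, Z=3, Y=1) weight 1/16
  (X=1, W=3, Z=2, Y=1) weight 1/24
  (X=1, W=3, Z=3, Y=1) weight 1/16
Group by Y:
  weight(Y=1) = 5/24
  weight(Y=2) = 1/8
Total weight = 5/24 + 1/8 = 1/3
P(Y=1 | obs) = 5/24 / 1/3 = 5/8
P(Y=2 | obs) = 1/8 / 1/3 = 3/8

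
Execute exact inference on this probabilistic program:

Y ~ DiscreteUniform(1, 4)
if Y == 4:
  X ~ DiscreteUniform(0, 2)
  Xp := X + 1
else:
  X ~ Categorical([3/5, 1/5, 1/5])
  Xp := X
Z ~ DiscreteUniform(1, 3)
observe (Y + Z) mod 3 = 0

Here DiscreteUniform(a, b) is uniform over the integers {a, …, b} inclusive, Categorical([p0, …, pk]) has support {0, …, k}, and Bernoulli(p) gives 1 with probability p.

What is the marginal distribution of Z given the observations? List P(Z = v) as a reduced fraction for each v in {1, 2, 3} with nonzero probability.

P(Z=1) = 1/4, P(Z=2) = 1/2, P(Z=3) = 1/4

Enumerate traces; 12 have nonzero weight after conditioning:
  (Y=1, X=0, Z=2) weight 1/20
  (Y=1, X=1, Z=2) weight 1/60
  (Y=1, X=2, Z=2) weight 1/60
  (Y=2, X=0, Z=1) weight 1/20
  (Y=2, X=1, Z=1) weight 1/60
  (Y=2, X=2, Z=1) weight 1/60
  (Y=3, X=0, Z=3) weight 1/20
  (Y=3, X=1, Z=3) weight 1/60
  … 4 more
Group by Z:
  weight(Z=1) = 1/12
  weight(Z=2) = 1/6
  weight(Z=3) = 1/12
Total weight = 1/12 + 1/6 + 1/12 = 1/3
P(Z=1 | obs) = 1/12 / 1/3 = 1/4
P(Z=2 | obs) = 1/6 / 1/3 = 1/2
P(Z=3 | obs) = 1/12 / 1/3 = 1/4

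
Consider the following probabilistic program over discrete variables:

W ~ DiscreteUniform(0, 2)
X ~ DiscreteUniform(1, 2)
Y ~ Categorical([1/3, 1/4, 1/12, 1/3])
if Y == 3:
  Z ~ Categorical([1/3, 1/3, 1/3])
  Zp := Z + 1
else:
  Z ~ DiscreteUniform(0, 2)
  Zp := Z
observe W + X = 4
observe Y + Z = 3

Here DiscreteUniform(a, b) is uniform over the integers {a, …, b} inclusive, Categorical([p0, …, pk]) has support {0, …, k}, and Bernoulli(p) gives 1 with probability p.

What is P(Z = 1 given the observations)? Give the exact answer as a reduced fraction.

Enumerate traces; 3 have nonzero weight after conditioning:
  (W=2, X=2, Y=1, Z=2) weight 1/72
  (W=2, X=2, Y=2, Z=1) weight 1/216
  (W=2, X=2, Y=3, Z=0) weight 1/54
Group by Z:
  weight(Z=0) = 1/54
  weight(Z=1) = 1/216
  weight(Z=2) = 1/72
Total weight = 1/54 + 1/216 + 1/72 = 1/27
P(Z=0 | obs) = 1/54 / 1/27 = 1/2
P(Z=1 | obs) = 1/216 / 1/27 = 1/8
P(Z=2 | obs) = 1/72 / 1/27 = 3/8

P(Z = 1 | obs) = 1/8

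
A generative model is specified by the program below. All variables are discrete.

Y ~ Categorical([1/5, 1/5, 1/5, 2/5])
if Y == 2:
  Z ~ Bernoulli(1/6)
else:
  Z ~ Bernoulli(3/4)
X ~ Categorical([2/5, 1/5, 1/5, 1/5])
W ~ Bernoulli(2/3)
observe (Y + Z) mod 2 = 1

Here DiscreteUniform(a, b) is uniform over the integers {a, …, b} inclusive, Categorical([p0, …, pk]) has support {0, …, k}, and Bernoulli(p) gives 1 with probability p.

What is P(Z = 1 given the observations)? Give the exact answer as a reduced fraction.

Enumerate traces; 32 have nonzero weight after conditioning:
  (Y=0, Z=1, X=0, W=0) weight 1/50
  (Y=0, Z=1, X=0, W=1) weight 1/25
  (Y=0, Z=1, X=1, W=0) weight 1/100
  (Y=0, Z=1, X=1, W=1) weight 1/50
  (Y=0, Z=1, X=2, W=0) weight 1/100
  (Y=0, Z=1, X=2, W=1) weight 1/50
  (Y=0, Z=1, X=3, W=0) weight 1/100
  (Y=0, Z=1, X=3, W=1) weight 1/50
  (Y=1, Z=0, X=0, W=0) weight 1/150
  … 23 more
Group by Z:
  weight(Z=0) = 3/20
  weight(Z=1) = 11/60
Total weight = 3/20 + 11/60 = 1/3
P(Z=0 | obs) = 3/20 / 1/3 = 9/20
P(Z=1 | obs) = 11/60 / 1/3 = 11/20

P(Z = 1 | obs) = 11/20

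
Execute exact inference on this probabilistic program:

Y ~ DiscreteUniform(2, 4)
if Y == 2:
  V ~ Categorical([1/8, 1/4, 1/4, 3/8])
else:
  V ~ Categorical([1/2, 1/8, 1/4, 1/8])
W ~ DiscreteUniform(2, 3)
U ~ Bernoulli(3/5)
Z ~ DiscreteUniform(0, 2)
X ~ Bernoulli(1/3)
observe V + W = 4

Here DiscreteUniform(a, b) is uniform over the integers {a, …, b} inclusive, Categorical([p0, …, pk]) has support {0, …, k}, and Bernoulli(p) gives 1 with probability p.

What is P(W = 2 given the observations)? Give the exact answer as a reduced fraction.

P(W = 2 | obs) = 3/5

Enumerate traces; 72 have nonzero weight after conditioning:
  (Y=2, V=1, W=3, U=0, Z=0, X=0) weight 1/270
  (Y=2, V=1, W=3, U=0, Z=0, X=1) weight 1/540
  (Y=2, V=1, W=3, U=0, Z=1, X=0) weight 1/270
  (Y=2, V=1, W=3, U=0, Z=1, X=1) weight 1/540
  (Y=2, V=1, W=3, U=0, Z=2, X=0) weight 1/270
  (Y=2, V=1, W=3, U=0, Z=2, X=1) weight 1/540
  (Y=2, V=1, W=3, U=1, Z=0, X=0) weight 1/180
  (Y=2, V=1, W=3, U=1, Z=0, X=1) weight 1/360
  (Y=2, V=2, W=2, U=0, Z=0, X=0) weight 1/270
  … 63 more
Group by W:
  weight(W=2) = 1/8
  weight(W=3) = 1/12
Total weight = 1/8 + 1/12 = 5/24
P(W=2 | obs) = 1/8 / 5/24 = 3/5
P(W=3 | obs) = 1/12 / 5/24 = 2/5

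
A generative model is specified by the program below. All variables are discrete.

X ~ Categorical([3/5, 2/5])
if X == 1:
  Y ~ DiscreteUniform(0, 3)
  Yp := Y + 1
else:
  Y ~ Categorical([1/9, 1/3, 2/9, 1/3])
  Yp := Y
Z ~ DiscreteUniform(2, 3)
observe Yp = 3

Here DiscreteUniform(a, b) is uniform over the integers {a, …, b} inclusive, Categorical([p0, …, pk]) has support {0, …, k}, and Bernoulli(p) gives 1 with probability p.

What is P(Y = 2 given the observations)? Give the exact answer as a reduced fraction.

Enumerate traces; 4 have nonzero weight after conditioning:
  (X=0, Y=3, Z=2) weight 1/10
  (X=0, Y=3, Z=3) weight 1/10
  (X=1, Y=2, Z=2) weight 1/20
  (X=1, Y=2, Z=3) weight 1/20
Group by Y:
  weight(Y=2) = 1/10
  weight(Y=3) = 1/5
Total weight = 1/10 + 1/5 = 3/10
P(Y=2 | obs) = 1/10 / 3/10 = 1/3
P(Y=3 | obs) = 1/5 / 3/10 = 2/3

P(Y = 2 | obs) = 1/3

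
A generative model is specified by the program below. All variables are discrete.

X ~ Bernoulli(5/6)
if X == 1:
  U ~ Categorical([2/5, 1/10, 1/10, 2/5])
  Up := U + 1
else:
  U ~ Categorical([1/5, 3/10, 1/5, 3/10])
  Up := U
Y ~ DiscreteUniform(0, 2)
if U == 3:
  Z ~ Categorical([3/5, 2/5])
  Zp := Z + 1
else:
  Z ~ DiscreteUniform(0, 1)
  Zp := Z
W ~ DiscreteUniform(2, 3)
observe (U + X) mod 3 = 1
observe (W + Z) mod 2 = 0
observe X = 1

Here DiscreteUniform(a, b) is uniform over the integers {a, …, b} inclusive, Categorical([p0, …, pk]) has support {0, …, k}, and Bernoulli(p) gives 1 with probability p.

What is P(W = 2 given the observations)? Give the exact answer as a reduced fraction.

P(W = 2 | obs) = 11/20

Enumerate traces; 12 have nonzero weight after conditioning:
  (X=1, U=0, Y=0, Z=0, W=2) weight 1/36
  (X=1, U=0, Y=0, Z=1, W=3) weight 1/36
  (X=1, U=0, Y=1, Z=0, W=2) weight 1/36
  (X=1, U=0, Y=1, Z=1, W=3) weight 1/36
  (X=1, U=0, Y=2, Z=0, W=2) weight 1/36
  (X=1, U=0, Y=2, Z=1, W=3) weight 1/36
  (X=1, U=3, Y=0, Z=0, W=2) weight 1/30
  (X=1, U=3, Y=0, Z=1, W=3) weight 1/45
  … 4 more
Group by W:
  weight(W=2) = 11/60
  weight(W=3) = 3/20
Total weight = 11/60 + 3/20 = 1/3
P(W=2 | obs) = 11/60 / 1/3 = 11/20
P(W=3 | obs) = 3/20 / 1/3 = 9/20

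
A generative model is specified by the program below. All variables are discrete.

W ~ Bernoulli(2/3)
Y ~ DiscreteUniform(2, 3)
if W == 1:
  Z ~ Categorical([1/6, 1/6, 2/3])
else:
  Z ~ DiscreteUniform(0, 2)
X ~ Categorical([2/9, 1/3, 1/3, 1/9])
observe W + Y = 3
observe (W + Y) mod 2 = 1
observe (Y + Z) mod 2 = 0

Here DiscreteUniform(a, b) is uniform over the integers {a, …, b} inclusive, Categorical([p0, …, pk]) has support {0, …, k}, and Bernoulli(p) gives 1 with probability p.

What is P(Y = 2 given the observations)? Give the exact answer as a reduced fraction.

P(Y = 2 | obs) = 5/6

Enumerate traces; 12 have nonzero weight after conditioning:
  (W=0, Y=3, Z=1, X=0) weight 1/81
  (W=0, Y=3, Z=1, X=1) weight 1/54
  (W=0, Y=3, Z=1, X=2) weight 1/54
  (W=0, Y=3, Z=1, X=3) weight 1/162
  (W=1, Y=2, Z=0, X=0) weight 1/81
  (W=1, Y=2, Z=0, X=1) weight 1/54
  (W=1, Y=2, Z=0, X=2) weight 1/54
  (W=1, Y=2, Z=0, X=3) weight 1/162
  … 4 more
Group by Y:
  weight(Y=2) = 5/18
  weight(Y=3) = 1/18
Total weight = 5/18 + 1/18 = 1/3
P(Y=2 | obs) = 5/18 / 1/3 = 5/6
P(Y=3 | obs) = 1/18 / 1/3 = 1/6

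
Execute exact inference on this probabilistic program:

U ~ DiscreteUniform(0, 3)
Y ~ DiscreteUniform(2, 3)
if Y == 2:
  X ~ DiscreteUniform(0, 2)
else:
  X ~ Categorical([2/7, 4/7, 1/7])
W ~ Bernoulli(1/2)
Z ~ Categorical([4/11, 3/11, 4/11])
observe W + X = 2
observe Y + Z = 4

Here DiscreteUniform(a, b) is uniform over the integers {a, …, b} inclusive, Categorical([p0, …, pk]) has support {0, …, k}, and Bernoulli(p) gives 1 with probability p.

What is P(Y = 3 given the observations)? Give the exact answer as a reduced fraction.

Enumerate traces; 16 have nonzero weight after conditioning:
  (U=0, Y=2, X=1, W=1, Z=2) weight 1/132
  (U=0, Y=2, X=2, W=0, Z=2) weight 1/132
  (U=0, Y=3, X=1, W=1, Z=1) weight 3/308
  (U=0, Y=3, X=2, W=0, Z=1) weight 3/1232
  (U=1, Y=2, X=1, W=1, Z=2) weight 1/132
  (U=1, Y=2, X=2, W=0, Z=2) weight 1/132
  (U=1, Y=3, X=1, W=1, Z=1) weight 3/308
  (U=1, Y=3, X=2, W=0, Z=1) weight 3/1232
  … 8 more
Group by Y:
  weight(Y=2) = 2/33
  weight(Y=3) = 15/308
Total weight = 2/33 + 15/308 = 101/924
P(Y=2 | obs) = 2/33 / 101/924 = 56/101
P(Y=3 | obs) = 15/308 / 101/924 = 45/101

P(Y = 3 | obs) = 45/101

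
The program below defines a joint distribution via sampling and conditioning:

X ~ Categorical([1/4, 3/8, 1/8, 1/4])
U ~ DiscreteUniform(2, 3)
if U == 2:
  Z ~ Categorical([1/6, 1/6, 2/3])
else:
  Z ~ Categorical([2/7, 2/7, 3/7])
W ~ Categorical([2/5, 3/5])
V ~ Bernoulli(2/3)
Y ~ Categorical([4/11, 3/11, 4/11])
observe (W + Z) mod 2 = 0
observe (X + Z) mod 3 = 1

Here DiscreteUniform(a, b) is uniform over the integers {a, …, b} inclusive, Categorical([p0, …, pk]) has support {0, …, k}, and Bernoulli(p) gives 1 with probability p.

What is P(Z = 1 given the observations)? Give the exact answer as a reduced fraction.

P(Z = 1 | obs) = 114/217

Enumerate traces; 48 have nonzero weight after conditioning:
  (X=0, U=2, Z=1, W=1, V=0, Y=0) weight 1/660
  (X=0, U=2, Z=1, W=1, V=0, Y=1) weight 1/880
  (X=0, U=2, Z=1, W=1, V=0, Y=2) weight 1/660
  (X=0, U=2, Z=1, W=1, V=1, Y=0) weight 1/330
  (X=0, U=2, Z=1, W=1, V=1, Y=1) weight 1/440
  (X=0, U=2, Z=1, W=1, V=1, Y=2) weight 1/330
  (X=0, U=3, Z=1, W=1, V=0, Y=0) weight 1/385
  (X=0, U=3, Z=1, W=1, V=0, Y=1) weight 3/1540
  (X=1, U=2, Z=0, W=0, V=0, Y=0) weight 1/660
  (X=2, U=2, Z=2, W=0, V=0, Y=0) weight 1/495
  … 38 more
Group by Z:
  weight(Z=0) = 19/560
  weight(Z=1) = 19/280
  weight(Z=2) = 23/840
Total weight = 19/560 + 19/280 + 23/840 = 31/240
P(Z=0 | obs) = 19/560 / 31/240 = 57/217
P(Z=1 | obs) = 19/280 / 31/240 = 114/217
P(Z=2 | obs) = 23/840 / 31/240 = 46/217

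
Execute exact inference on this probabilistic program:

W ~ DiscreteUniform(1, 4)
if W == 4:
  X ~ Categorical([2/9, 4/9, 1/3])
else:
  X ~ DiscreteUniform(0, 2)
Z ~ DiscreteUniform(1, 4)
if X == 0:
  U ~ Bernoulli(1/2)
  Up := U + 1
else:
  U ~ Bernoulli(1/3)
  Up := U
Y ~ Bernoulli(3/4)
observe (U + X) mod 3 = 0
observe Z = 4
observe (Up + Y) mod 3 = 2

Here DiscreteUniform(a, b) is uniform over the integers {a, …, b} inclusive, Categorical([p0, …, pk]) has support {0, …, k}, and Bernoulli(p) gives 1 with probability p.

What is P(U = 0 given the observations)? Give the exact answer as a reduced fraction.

Enumerate traces; 8 have nonzero weight after conditioning:
  (W=1, X=0, Z=4, U=0, Y=1) weight 1/128
  (W=1, X=2, Z=4, U=1, Y=1) weight 1/192
  (W=2, X=0, Z=4, U=0, Y=1) weight 1/128
  (W=2, X=2, Z=4, U=1, Y=1) weight 1/192
  (W=3, X=0, Z=4, U=0, Y=1) weight 1/128
  (W=3, X=2, Z=4, U=1, Y=1) weight 1/192
  (W=4, X=0, Z=4, U=0, Y=1) weight 1/192
  (W=4, X=2, Z=4, U=1, Y=1) weight 1/192
Group by U:
  weight(U=0) = 11/384
  weight(U=1) = 1/48
Total weight = 11/384 + 1/48 = 19/384
P(U=0 | obs) = 11/384 / 19/384 = 11/19
P(U=1 | obs) = 1/48 / 19/384 = 8/19

P(U = 0 | obs) = 11/19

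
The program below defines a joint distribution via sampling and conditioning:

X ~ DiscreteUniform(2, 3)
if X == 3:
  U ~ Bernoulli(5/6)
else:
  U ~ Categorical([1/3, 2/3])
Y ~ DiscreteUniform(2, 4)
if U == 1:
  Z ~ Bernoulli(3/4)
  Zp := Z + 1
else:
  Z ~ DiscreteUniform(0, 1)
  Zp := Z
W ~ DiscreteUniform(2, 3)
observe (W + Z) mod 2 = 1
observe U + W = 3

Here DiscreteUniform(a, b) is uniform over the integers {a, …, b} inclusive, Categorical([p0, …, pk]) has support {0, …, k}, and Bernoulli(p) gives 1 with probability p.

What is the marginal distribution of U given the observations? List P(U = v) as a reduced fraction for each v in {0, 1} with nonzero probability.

Enumerate traces; 12 have nonzero weight after conditioning:
  (X=2, U=0, Y=2, Z=0, W=3) weight 1/72
  (X=2, U=0, Y=3, Z=0, W=3) weight 1/72
  (X=2, U=0, Y=4, Z=0, W=3) weight 1/72
  (X=2, U=1, Y=2, Z=1, W=2) weight 1/24
  (X=2, U=1, Y=3, Z=1, W=2) weight 1/24
  (X=2, U=1, Y=4, Z=1, W=2) weight 1/24
  (X=3, U=0, Y=2, Z=0, W=3) weight 1/144
  (X=3, U=0, Y=3, Z=0, W=3) weight 1/144
  … 4 more
Group by U:
  weight(U=0) = 1/16
  weight(U=1) = 9/32
Total weight = 1/16 + 9/32 = 11/32
P(U=0 | obs) = 1/16 / 11/32 = 2/11
P(U=1 | obs) = 9/32 / 11/32 = 9/11

P(U=0) = 2/11, P(U=1) = 9/11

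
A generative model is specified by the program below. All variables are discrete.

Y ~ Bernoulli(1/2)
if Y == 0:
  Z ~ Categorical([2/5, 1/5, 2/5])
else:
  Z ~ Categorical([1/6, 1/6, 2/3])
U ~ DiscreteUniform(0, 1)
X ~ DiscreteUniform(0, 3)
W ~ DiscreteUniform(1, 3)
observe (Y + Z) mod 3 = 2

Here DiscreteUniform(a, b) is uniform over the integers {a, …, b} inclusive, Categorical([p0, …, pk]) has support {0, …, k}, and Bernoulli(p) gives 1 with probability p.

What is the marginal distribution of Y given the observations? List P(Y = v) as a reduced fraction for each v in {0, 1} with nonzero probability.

P(Y=0) = 12/17, P(Y=1) = 5/17

Enumerate traces; 48 have nonzero weight after conditioning:
  (Y=0, Z=2, U=0, X=0, W=1) weight 1/120
  (Y=0, Z=2, U=0, X=0, W=2) weight 1/120
  (Y=0, Z=2, U=0, X=0, W=3) weight 1/120
  (Y=0, Z=2, U=0, X=1, W=1) weight 1/120
  (Y=0, Z=2, U=0, X=1, W=2) weight 1/120
  (Y=0, Z=2, U=0, X=1, W=3) weight 1/120
  (Y=0, Z=2, U=0, X=2, W=1) weight 1/120
  (Y=0, Z=2, U=0, X=2, W=2) weight 1/120
  (Y=1, Z=1, U=0, X=0, W=1) weight 1/288
  … 39 more
Group by Y:
  weight(Y=0) = 1/5
  weight(Y=1) = 1/12
Total weight = 1/5 + 1/12 = 17/60
P(Y=0 | obs) = 1/5 / 17/60 = 12/17
P(Y=1 | obs) = 1/12 / 17/60 = 5/17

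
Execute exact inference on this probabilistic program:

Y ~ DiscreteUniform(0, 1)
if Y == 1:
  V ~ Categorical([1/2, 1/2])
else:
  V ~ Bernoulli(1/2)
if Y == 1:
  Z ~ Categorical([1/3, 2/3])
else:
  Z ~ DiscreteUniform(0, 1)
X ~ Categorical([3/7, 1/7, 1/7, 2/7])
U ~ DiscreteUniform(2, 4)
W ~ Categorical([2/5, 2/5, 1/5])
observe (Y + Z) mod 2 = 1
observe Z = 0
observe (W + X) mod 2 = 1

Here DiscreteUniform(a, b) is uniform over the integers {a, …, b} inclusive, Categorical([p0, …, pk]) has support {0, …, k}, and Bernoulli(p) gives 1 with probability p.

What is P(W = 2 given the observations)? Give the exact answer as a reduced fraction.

Enumerate traces; 36 have nonzero weight after conditioning:
  (Y=1, V=0, Z=0, X=0, U=2, W=1) weight 1/210
  (Y=1, V=0, Z=0, X=0, U=3, W=1) weight 1/210
  (Y=1, V=0, Z=0, X=0, U=4, W=1) weight 1/210
  (Y=1, V=0, Z=0, X=1, U=2, W=0) weight 1/630
  (Y=1, V=0, Z=0, X=1, U=2, W=2) weight 1/1260
  (Y=1, V=0, Z=0, X=1, U=3, W=0) weight 1/630
  (Y=1, V=0, Z=0, X=1, U=3, W=2) weight 1/1260
  (Y=1, V=0, Z=0, X=1, U=4, W=0) weight 1/630
  … 28 more
Group by W:
  weight(W=0) = 1/35
  weight(W=1) = 4/105
  weight(W=2) = 1/70
Total weight = 1/35 + 4/105 + 1/70 = 17/210
P(W=0 | obs) = 1/35 / 17/210 = 6/17
P(W=1 | obs) = 4/105 / 17/210 = 8/17
P(W=2 | obs) = 1/70 / 17/210 = 3/17

P(W = 2 | obs) = 3/17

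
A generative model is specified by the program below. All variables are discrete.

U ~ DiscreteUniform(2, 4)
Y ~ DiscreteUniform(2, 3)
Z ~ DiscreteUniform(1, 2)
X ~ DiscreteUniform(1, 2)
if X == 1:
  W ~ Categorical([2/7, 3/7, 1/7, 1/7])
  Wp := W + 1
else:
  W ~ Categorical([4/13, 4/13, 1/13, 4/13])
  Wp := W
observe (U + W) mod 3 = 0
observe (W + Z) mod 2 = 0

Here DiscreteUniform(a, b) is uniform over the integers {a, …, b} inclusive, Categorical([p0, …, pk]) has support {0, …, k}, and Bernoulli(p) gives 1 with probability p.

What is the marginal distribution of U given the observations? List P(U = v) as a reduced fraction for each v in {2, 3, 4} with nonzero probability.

P(U=2) = 67/182, P(U=3) = 95/182, P(U=4) = 10/91

Enumerate traces; 16 have nonzero weight after conditioning:
  (U=2, Y=2, Z=1, X=1, W=1) weight 1/56
  (U=2, Y=2, Z=1, X=2, W=1) weight 1/78
  (U=2, Y=3, Z=1, X=1, W=1) weight 1/56
  (U=2, Y=3, Z=1, X=2, W=1) weight 1/78
  (U=3, Y=2, Z=1, X=1, W=3) weight 1/168
  (U=3, Y=2, Z=1, X=2, W=3) weight 1/78
  (U=3, Y=2, Z=2, X=1, W=0) weight 1/84
  (U=3, Y=2, Z=2, X=2, W=0) weight 1/78
  (U=4, Y=2, Z=2, X=1, W=2) weight 1/168
  … 7 more
Group by U:
  weight(U=2) = 67/1092
  weight(U=3) = 95/1092
  weight(U=4) = 5/273
Total weight = 67/1092 + 95/1092 + 5/273 = 1/6
P(U=2 | obs) = 67/1092 / 1/6 = 67/182
P(U=3 | obs) = 95/1092 / 1/6 = 95/182
P(U=4 | obs) = 5/273 / 1/6 = 10/91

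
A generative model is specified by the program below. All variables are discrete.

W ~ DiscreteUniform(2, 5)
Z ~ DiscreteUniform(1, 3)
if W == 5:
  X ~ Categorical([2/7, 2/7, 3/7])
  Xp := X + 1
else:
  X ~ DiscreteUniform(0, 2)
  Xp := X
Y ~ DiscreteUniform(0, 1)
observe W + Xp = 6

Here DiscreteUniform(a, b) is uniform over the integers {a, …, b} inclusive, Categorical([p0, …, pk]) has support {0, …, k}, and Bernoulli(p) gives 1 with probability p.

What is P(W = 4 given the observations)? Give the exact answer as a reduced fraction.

P(W = 4 | obs) = 7/13

Enumerate traces; 12 have nonzero weight after conditioning:
  (W=4, Z=1, X=2, Y=0) weight 1/72
  (W=4, Z=1, X=2, Y=1) weight 1/72
  (W=4, Z=2, X=2, Y=0) weight 1/72
  (W=4, Z=2, X=2, Y=1) weight 1/72
  (W=4, Z=3, X=2, Y=0) weight 1/72
  (W=4, Z=3, X=2, Y=1) weight 1/72
  (W=5, Z=1, X=0, Y=0) weight 1/84
  (W=5, Z=1, X=0, Y=1) weight 1/84
  … 4 more
Group by W:
  weight(W=4) = 1/12
  weight(W=5) = 1/14
Total weight = 1/12 + 1/14 = 13/84
P(W=4 | obs) = 1/12 / 13/84 = 7/13
P(W=5 | obs) = 1/14 / 13/84 = 6/13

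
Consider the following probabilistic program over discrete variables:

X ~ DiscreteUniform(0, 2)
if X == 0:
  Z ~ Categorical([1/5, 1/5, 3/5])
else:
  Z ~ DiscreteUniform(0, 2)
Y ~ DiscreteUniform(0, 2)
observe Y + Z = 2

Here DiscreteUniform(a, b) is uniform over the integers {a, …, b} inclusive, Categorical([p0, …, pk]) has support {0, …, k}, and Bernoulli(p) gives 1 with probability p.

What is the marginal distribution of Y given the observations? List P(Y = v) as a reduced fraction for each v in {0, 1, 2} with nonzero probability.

P(Y=0) = 19/45, P(Y=1) = 13/45, P(Y=2) = 13/45

Enumerate traces; 9 have nonzero weight after conditioning:
  (X=0, Z=0, Y=2) weight 1/45
  (X=0, Z=1, Y=1) weight 1/45
  (X=0, Z=2, Y=0) weight 1/15
  (X=1, Z=0, Y=2) weight 1/27
  (X=1, Z=1, Y=1) weight 1/27
  (X=1, Z=2, Y=0) weight 1/27
  (X=2, Z=0, Y=2) weight 1/27
  (X=2, Z=1, Y=1) weight 1/27
  … 1 more
Group by Y:
  weight(Y=0) = 19/135
  weight(Y=1) = 13/135
  weight(Y=2) = 13/135
Total weight = 19/135 + 13/135 + 13/135 = 1/3
P(Y=0 | obs) = 19/135 / 1/3 = 19/45
P(Y=1 | obs) = 13/135 / 1/3 = 13/45
P(Y=2 | obs) = 13/135 / 1/3 = 13/45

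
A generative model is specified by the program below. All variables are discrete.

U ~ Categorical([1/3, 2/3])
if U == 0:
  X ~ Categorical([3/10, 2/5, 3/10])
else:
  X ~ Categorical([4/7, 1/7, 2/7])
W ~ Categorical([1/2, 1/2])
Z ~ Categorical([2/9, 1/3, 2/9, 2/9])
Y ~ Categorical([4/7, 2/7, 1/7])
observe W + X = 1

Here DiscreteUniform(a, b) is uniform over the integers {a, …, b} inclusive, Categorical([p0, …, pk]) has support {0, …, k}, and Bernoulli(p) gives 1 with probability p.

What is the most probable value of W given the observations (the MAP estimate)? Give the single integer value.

Enumerate traces; 48 have nonzero weight after conditioning:
  (U=0, X=0, W=1, Z=0, Y=0) weight 2/315
  (U=0, X=0, W=1, Z=0, Y=1) weight 1/315
  (U=0, X=0, W=1, Z=0, Y=2) weight 1/630
  (U=0, X=0, W=1, Z=1, Y=0) weight 1/105
  (U=0, X=0, W=1, Z=1, Y=1) weight 1/210
  (U=0, X=0, W=1, Z=1, Y=2) weight 1/420
  (U=0, X=0, W=1, Z=2, Y=0) weight 2/315
  (U=0, X=0, W=1, Z=2, Y=1) weight 1/315
  (U=0, X=1, W=0, Z=0, Y=0) weight 8/945
  … 39 more
Group by W:
  weight(W=0) = 4/35
  weight(W=1) = 101/420
Total weight = 4/35 + 101/420 = 149/420
P(W=0 | obs) = 4/35 / 149/420 = 48/149
P(W=1 | obs) = 101/420 / 149/420 = 101/149
argmax = 1

argmax_v P(W = v | obs) = 1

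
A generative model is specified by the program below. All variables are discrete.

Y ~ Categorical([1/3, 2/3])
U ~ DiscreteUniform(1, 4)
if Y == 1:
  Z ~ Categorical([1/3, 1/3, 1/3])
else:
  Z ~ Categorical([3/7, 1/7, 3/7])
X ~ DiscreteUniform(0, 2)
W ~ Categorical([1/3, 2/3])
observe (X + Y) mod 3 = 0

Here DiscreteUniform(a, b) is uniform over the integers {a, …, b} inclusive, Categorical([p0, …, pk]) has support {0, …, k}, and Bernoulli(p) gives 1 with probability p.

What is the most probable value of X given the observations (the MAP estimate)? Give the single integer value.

Enumerate traces; 48 have nonzero weight after conditioning:
  (Y=0, U=1, Z=0, X=0, W=0) weight 1/252
  (Y=0, U=1, Z=0, X=0, W=1) weight 1/126
  (Y=0, U=1, Z=1, X=0, W=0) weight 1/756
  (Y=0, U=1, Z=1, X=0, W=1) weight 1/378
  (Y=0, U=1, Z=2, X=0, W=0) weight 1/252
  (Y=0, U=1, Z=2, X=0, W=1) weight 1/126
  (Y=0, U=2, Z=0, X=0, W=0) weight 1/252
  (Y=0, U=2, Z=0, X=0, W=1) weight 1/126
  (Y=1, U=1, Z=0, X=2, W=0) weight 1/162
  … 39 more
Group by X:
  weight(X=0) = 1/9
  weight(X=2) = 2/9
Total weight = 1/9 + 2/9 = 1/3
P(X=0 | obs) = 1/9 / 1/3 = 1/3
P(X=2 | obs) = 2/9 / 1/3 = 2/3
argmax = 2

argmax_v P(X = v | obs) = 2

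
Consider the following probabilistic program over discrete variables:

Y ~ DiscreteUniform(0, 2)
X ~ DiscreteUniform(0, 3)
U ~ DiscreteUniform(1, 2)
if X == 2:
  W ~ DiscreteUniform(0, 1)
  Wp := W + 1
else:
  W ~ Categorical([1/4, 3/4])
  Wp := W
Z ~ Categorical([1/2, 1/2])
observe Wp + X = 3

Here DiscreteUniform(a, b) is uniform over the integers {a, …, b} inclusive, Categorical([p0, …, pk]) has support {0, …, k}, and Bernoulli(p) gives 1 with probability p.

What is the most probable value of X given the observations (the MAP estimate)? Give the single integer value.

Enumerate traces; 24 have nonzero weight after conditioning:
  (Y=0, X=2, U=1, W=0, Z=0) weight 1/96
  (Y=0, X=2, U=1, W=0, Z=1) weight 1/96
  (Y=0, X=2, U=2, W=0, Z=0) weight 1/96
  (Y=0, X=2, U=2, W=0, Z=1) weight 1/96
  (Y=0, X=3, U=1, W=0, Z=0) weight 1/192
  (Y=0, X=3, U=1, W=0, Z=1) weight 1/192
  (Y=0, X=3, U=2, W=0, Z=0) weight 1/192
  (Y=0, X=3, U=2, W=0, Z=1) weight 1/192
  … 16 more
Group by X:
  weight(X=2) = 1/8
  weight(X=3) = 1/16
Total weight = 1/8 + 1/16 = 3/16
P(X=2 | obs) = 1/8 / 3/16 = 2/3
P(X=3 | obs) = 1/16 / 3/16 = 1/3
argmax = 2

argmax_v P(X = v | obs) = 2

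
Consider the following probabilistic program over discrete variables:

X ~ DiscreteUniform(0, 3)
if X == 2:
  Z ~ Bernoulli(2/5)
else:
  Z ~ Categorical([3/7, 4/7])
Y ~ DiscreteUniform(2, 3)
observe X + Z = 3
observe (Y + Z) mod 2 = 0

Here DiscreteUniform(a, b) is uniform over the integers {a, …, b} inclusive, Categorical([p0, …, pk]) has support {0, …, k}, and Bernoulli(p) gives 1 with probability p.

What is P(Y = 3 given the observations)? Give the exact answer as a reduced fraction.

Enumerate traces; 2 have nonzero weight after conditioning:
  (X=2, Z=1, Y=3) weight 1/20
  (X=3, Z=0, Y=2) weight 3/56
Group by Y:
  weight(Y=2) = 3/56
  weight(Y=3) = 1/20
Total weight = 3/56 + 1/20 = 29/280
P(Y=2 | obs) = 3/56 / 29/280 = 15/29
P(Y=3 | obs) = 1/20 / 29/280 = 14/29

P(Y = 3 | obs) = 14/29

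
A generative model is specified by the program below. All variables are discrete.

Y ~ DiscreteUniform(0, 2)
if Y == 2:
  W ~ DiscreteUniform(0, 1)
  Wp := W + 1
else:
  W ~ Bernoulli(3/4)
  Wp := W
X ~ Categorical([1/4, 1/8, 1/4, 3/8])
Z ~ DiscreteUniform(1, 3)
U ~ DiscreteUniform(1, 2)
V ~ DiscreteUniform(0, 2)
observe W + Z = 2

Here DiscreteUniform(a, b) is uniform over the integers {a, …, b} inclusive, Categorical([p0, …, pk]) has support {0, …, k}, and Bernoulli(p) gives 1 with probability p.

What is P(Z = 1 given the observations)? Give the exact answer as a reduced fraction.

Enumerate traces; 144 have nonzero weight after conditioning:
  (Y=0, W=0, X=0, Z=2, U=1, V=0) weight 1/864
  (Y=0, W=0, X=0, Z=2, U=1, V=1) weight 1/864
  (Y=0, W=0, X=0, Z=2, U=1, V=2) weight 1/864
  (Y=0, W=0, X=0, Z=2, U=2, V=0) weight 1/864
  (Y=0, W=0, X=0, Z=2, U=2, V=1) weight 1/864
  (Y=0, W=0, X=0, Z=2, U=2, V=2) weight 1/864
  (Y=0, W=0, X=1, Z=2, U=1, V=0) weight 1/1728
  (Y=0, W=0, X=1, Z=2, U=1, V=1) weight 1/1728
  (Y=0, W=1, X=0, Z=1, U=1, V=0) weight 1/288
  … 135 more
Group by Z:
  weight(Z=1) = 2/9
  weight(Z=2) = 1/9
Total weight = 2/9 + 1/9 = 1/3
P(Z=1 | obs) = 2/9 / 1/3 = 2/3
P(Z=2 | obs) = 1/9 / 1/3 = 1/3

P(Z = 1 | obs) = 2/3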